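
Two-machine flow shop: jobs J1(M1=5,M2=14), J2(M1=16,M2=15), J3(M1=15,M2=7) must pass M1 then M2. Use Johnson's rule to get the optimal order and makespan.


Johnson's rule:
Group 1 (M1≤M2, sort by M1): ['J1']
Group 2 (M1>M2, sort desc M2): ['J2', 'J3']
Sequence: J1 → J2 → J3
Makespan calculation:
  J1: M1 done=5, M2 done=19
  J2: M1 done=21, M2 done=36
  J3: M1 done=36, M2 done=43
= Sequence: J1 → J2 → J3, Makespan: 43


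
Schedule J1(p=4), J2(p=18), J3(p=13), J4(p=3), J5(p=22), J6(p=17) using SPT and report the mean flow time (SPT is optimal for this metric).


SPT order: J4 → J1 → J3 → J6 → J2 → J5
Completion times:
  J4: C=3
  J1: C=7
  J3: C=20
  J6: C=37
  J2: C=55
  J5: C=77
Sum = 199, n = 6
Mean flow = 199/6
= 33.17


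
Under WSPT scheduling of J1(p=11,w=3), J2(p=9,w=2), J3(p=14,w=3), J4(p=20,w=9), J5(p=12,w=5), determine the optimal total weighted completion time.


WSPT order (by p/w): J4 → J5 → J1 → J2 → J3
  J4: C=20, w·C=9×20=180
  J5: C=32, w·C=5×32=160
  J1: C=43, w·C=3×43=129
  J2: C=52, w·C=2×52=104
  J3: C=66, w·C=3×66=198
Σ w·C = 771
= 771


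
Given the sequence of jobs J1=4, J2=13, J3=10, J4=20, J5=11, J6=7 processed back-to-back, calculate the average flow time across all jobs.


Completion times:
  J1: completes at 4
  J2: completes at 17
  J3: completes at 27
  J4: completes at 47
  J5: completes at 58
  J6: completes at 65
Sum = 218
Average = 218/6
= 36.33


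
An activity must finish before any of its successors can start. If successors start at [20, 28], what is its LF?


LF = min of all successor start times
Successors start at: [20, 28]
LF = min(20, 28)
= 20


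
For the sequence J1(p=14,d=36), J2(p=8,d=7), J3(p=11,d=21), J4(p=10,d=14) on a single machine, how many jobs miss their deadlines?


Completion vs due date:
  J1: C=14, d=36 → on time
  J2: C=22, d=7 → TARDY
  J3: C=33, d=21 → TARDY
  J4: C=43, d=14 → TARDY
Tardy jobs: J2, J3, J4
Count = 3


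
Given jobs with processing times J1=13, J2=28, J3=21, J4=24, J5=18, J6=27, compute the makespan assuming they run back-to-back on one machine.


Sequential makespan: sum all processing times
= 13 + 28 + 21 + 24 + 18 + 27
= 131 time units


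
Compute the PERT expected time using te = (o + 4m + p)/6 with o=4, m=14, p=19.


te = (o + 4m + p) / 6
= (4 + 4×14 + 19) / 6
= (4 + 56 + 19) / 6
= 79 / 6
= 13.17


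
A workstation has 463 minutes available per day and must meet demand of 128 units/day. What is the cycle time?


Cycle time = available time / demand
= 463 / 128
= 3.62 min/unit


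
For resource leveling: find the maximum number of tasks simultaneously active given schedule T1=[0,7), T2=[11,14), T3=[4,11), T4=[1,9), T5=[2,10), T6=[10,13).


Check each time point for overlaps:
  t=4: 4 tasks active (T1, T3, T4, T5)
Max concurrent = 4


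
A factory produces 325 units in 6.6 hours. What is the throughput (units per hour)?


Throughput = units / time
= 325 / 6.6
= 49.2 units/hour


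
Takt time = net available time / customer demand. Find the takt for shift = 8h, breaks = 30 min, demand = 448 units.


Available = 8×60 - 30 = 450 min
Takt time = 450 / 448
= 1.00 min/unit


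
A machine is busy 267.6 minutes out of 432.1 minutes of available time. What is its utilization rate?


Utilization = busy / total × 100
= 267.6 / 432.1 × 100
= 61.9%


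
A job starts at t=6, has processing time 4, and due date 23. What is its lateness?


Completion = 6 + 4 = 10
Lateness = C - d = 10 - 23
= -13


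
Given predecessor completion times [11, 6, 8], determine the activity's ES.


ES = max of all predecessor completion times
Predecessors: [11, 6, 8]
ES = max(11, 6, 8)
= 11


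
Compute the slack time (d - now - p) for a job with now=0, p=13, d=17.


Slack = due - current_time - processing
= 17 - 0 - 13
= 4


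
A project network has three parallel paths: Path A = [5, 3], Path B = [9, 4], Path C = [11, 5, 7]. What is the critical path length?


Path A: 5 + 3 = 8
Path B: 9 + 4 = 13
Path C: 11 + 5 + 7 = 23
Critical path = longest = max(8, 13, 23)
= 23 (Path C)


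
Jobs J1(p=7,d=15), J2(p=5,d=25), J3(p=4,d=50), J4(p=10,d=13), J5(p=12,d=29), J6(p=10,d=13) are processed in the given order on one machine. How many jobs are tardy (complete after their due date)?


Completion vs due date:
  J1: C=7, d=15 → on time
  J2: C=12, d=25 → on time
  J3: C=16, d=50 → on time
  J4: C=26, d=13 → TARDY
  J5: C=38, d=29 → TARDY
  J6: C=48, d=13 → TARDY
Tardy jobs: J4, J5, J6
Count = 3


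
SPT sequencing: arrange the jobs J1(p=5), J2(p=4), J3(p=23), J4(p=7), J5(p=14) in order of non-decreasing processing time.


SPT: sort by shortest processing time
  J2: p=4
  J1: p=5
  J4: p=7
  J5: p=14
  J3: p=23
Order: J2 → J1 → J4 → J5 → J3


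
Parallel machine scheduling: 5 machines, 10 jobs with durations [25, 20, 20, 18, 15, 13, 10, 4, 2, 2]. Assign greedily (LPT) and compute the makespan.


Jobs (LPT sorted): [25, 20, 20, 18, 15, 13, 10, 4, 2, 2]
Machines: 5
  J=25 → Machine 1 (load: 0+25=25)
  J=20 → Machine 2 (load: 0+20=20)
  J=20 → Machine 3 (load: 0+20=20)
  J=18 → Machine 4 (load: 0+18=18)
  J=15 → Machine 5 (load: 0+15=15)
  J=13 → Machine 5 (load: 15+13=28)
  J=10 → Machine 4 (load: 18+10=28)
  J=4 → Machine 2 (load: 20+4=24)
  J=2 → Machine 3 (load: 20+2=22)
  J=2 → Machine 3 (load: 22+2=24)
Machine loads: [25, 24, 24, 28, 28]
Makespan = max = 28 time units


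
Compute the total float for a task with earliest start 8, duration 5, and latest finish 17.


EF = ES + duration = 8 + 5 = 13
LS = LF - duration = 17 - 5 = 12
Total Float = LF - EF = 17 - 13
(or LS - ES = 12 - 8)
= 4


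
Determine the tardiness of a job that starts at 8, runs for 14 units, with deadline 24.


Completion = start + processing = 8 + 14 = 22
Tardiness = max(0, C - d) = max(0, 22 - 24)
= max(0, -2)
= 0


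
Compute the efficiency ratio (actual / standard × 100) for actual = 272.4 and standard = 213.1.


Efficiency = (actual / standard) × 100
= (272.4 / 213.1) × 100
= 127.8%


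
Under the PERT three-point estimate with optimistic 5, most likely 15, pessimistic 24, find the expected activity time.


te = (o + 4m + p) / 6
= (5 + 4×15 + 24) / 6
= (5 + 60 + 24) / 6
= 89 / 6
= 14.83


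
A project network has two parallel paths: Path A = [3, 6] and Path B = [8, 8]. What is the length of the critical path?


Path A: 3 + 6 = 9
Path B: 8 + 8 = 16
Critical path = longest = max(9, 16)
= 16 (Path B)


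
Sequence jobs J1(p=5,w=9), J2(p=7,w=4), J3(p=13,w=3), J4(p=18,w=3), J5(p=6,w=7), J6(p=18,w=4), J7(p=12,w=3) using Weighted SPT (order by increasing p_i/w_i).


WSPT (Smith's rule): sort by p/w ascending
  J1: p/w = 5/9 = 0.556
  J5: p/w = 6/7 = 0.857
  J2: p/w = 7/4 = 1.750
  J7: p/w = 12/3 = 4.000
  J3: p/w = 13/3 = 4.333
  J6: p/w = 18/4 = 4.500
  J4: p/w = 18/3 = 6.000
Order: J1 → J5 → J2 → J7 → J3 → J6 → J4


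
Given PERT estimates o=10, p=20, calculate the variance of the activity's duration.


σ² = ((p - o) / 6)² = (p - o)² / 36
= (20 - 10)² / 36
= 10² / 36
= 100 / 36
= 2.7778


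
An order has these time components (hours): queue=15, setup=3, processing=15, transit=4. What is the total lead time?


Lead time = queue + setup + processing + transit
= 15 + 3 + 15 + 4
= 37 hours


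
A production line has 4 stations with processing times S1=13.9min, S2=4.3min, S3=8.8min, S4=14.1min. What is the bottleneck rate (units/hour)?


Bottleneck = longest station time
Station times: [13.9, 4.3, 8.8, 14.1]
Max = 14.1 min
Rate = 60 / 14.1
= 4.26 units/hour (bottleneck: 14.1min)


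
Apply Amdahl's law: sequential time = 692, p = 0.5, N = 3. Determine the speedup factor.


Amdahl's law: T_p = T × ((1-p) + p/N)
= 692 × ((1-0.5) + 0.5/3)
= 692 × (0.50 + 0.1667)
= 692 × 0.6667
= 461.33
Speedup = 692/461.33
= 1.50×


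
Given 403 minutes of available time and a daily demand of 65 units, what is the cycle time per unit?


Cycle time = available time / demand
= 403 / 65
= 6.20 min/unit


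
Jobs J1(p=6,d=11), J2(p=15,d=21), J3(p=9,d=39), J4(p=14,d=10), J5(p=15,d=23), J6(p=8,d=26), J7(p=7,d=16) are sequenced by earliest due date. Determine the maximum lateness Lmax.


EDD order: J4 → J1 → J7 → J2 → J5 → J6 → J3
Completion and lateness:
  J4: C=14, d=10, L=14-10=4
  J1: C=20, d=11, L=20-11=9
  J7: C=27, d=16, L=27-16=11
  J2: C=42, d=21, L=42-21=21
  J5: C=57, d=23, L=57-23=34
  J6: C=65, d=26, L=65-26=39
  J3: C=74, d=39, L=74-39=35
Lmax = max(4, 9, 11, 21, 34, 39, 35)
= 39


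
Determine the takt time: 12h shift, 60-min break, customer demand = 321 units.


Available = 12×60 - 60 = 660 min
Takt time = 660 / 321
= 2.06 min/unit


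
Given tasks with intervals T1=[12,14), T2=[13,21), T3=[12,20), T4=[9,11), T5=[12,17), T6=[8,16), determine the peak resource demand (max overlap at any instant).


Check each time point for overlaps:
  t=13: 5 tasks active (T1, T2, T3, T5, T6)
Max concurrent = 5


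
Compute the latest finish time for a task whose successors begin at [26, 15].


LF = min of all successor start times
Successors start at: [26, 15]
LF = min(26, 15)
= 15


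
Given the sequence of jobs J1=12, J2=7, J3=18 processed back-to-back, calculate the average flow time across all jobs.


Completion times:
  J1: completes at 12
  J2: completes at 19
  J3: completes at 37
Sum = 68
Average = 68/3
= 22.67


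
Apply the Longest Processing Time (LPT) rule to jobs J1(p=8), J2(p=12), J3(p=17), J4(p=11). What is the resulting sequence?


LPT: sort by longest processing time first
  J3: p=17
  J2: p=12
  J4: p=11
  J1: p=8
Order: J3 → J2 → J4 → J1


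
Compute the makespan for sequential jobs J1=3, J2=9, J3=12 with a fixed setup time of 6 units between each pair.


Makespan = Σ processing + (n-1) × setup
= (3 + 9 + 12) + (3-1)×6
= 24 + 12
= 36 time units


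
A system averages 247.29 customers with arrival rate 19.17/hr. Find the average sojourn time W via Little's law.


Little's law: L = λW → W = L / λ
= 247.29 / 19.17
= 12.90 hours


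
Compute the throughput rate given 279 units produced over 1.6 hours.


Throughput = units / time
= 279 / 1.6
= 174.4 units/hour


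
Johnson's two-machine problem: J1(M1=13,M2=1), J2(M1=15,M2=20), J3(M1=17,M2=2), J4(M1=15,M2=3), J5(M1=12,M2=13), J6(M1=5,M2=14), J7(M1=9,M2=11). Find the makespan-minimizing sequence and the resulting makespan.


Johnson's rule:
Group 1 (M1≤M2, sort by M1): ['J6', 'J7', 'J5', 'J2']
Group 2 (M1>M2, sort desc M2): ['J4', 'J3', 'J1']
Sequence: J6 → J7 → J5 → J2 → J4 → J3 → J1
Makespan calculation:
  J6: M1 done=5, M2 done=19
  J7: M1 done=14, M2 done=30
  J5: M1 done=26, M2 done=43
  J2: M1 done=41, M2 done=63
  J4: M1 done=56, M2 done=66
  J3: M1 done=73, M2 done=75
  J1: M1 done=86, M2 done=87
= Sequence: J6 → J7 → J5 → J2 → J4 → J3 → J1, Makespan: 87


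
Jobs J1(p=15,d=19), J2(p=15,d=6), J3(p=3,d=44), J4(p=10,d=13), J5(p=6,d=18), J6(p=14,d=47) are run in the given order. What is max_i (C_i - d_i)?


Lateness per job (L = C - d):
  J1: C=15, d=19, L=-4
  J2: C=30, d=6, L=24
  J3: C=33, d=44, L=-11
  J4: C=43, d=13, L=30
  J5: C=49, d=18, L=31
  J6: C=63, d=47, L=16
Lmax = max(-4, 24, -11, 30, 31, 16)
= 31


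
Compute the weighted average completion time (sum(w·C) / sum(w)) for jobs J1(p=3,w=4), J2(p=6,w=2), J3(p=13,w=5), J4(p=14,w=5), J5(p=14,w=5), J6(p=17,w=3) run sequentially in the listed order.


Completion times:
  J1: C=3, w×C=4×3=12
  J2: C=9, w×C=2×9=18
  J3: C=22, w×C=5×22=110
  J4: C=36, w×C=5×36=180
  J5: C=50, w×C=5×50=250
  J6: C=67, w×C=3×67=201
Sum w×C = 771
Sum w = 24
Weighted avg = 771/24
= 32.12


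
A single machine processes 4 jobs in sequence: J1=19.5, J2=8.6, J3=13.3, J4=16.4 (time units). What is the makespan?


Sequential makespan: sum all processing times
= 19.5 + 8.6 + 13.3 + 16.4
= 57.8 time units


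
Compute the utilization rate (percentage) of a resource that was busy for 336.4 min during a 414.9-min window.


Utilization = busy / total × 100
= 336.4 / 414.9 × 100
= 81.1%


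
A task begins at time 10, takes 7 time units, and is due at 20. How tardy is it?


Completion = start + processing = 10 + 7 = 17
Tardiness = max(0, C - d) = max(0, 17 - 20)
= max(0, -3)
= 0


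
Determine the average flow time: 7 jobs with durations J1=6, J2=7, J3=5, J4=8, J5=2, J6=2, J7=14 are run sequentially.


Completion times:
  J1: completes at 6
  J2: completes at 13
  J3: completes at 18
  J4: completes at 26
  J5: completes at 28
  J6: completes at 30
  J7: completes at 44
Sum = 165
Average = 165/7
= 23.57


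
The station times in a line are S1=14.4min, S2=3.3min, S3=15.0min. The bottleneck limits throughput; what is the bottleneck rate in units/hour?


Bottleneck = longest station time
Station times: [14.4, 3.3, 15.0]
Max = 15.0 min
Rate = 60 / 15.0
= 4.00 units/hour (bottleneck: 15.0min)


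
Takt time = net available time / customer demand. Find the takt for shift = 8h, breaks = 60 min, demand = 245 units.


Available = 8×60 - 60 = 420 min
Takt time = 420 / 245
= 1.71 min/unit


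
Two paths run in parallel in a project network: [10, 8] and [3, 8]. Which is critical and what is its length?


Path A: 10 + 8 = 18
Path B: 3 + 8 = 11
Critical path = longest = max(18, 11)
= 18 (Path A)


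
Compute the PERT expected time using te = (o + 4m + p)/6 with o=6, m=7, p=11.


te = (o + 4m + p) / 6
= (6 + 4×7 + 11) / 6
= (6 + 28 + 11) / 6
= 45 / 6
= 7.50


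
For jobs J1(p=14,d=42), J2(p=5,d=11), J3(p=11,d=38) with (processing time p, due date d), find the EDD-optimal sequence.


EDD: sort by earliest due date
  J2: d=11, p=5
  J3: d=38, p=11
  J1: d=42, p=14
Order: J2 → J3 → J1


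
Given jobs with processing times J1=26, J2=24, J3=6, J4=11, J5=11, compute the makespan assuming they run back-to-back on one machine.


Sequential makespan: sum all processing times
= 26 + 24 + 6 + 11 + 11
= 78 time units


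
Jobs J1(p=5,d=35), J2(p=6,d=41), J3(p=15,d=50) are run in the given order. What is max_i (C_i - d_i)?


Lateness per job (L = C - d):
  J1: C=5, d=35, L=-30
  J2: C=11, d=41, L=-30
  J3: C=26, d=50, L=-24
Lmax = max(-30, -30, -24)
= -24


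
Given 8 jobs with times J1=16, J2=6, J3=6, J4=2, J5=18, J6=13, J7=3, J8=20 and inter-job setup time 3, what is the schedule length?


Makespan = Σ processing + (n-1) × setup
= (16 + 6 + 6 + 2 + 18 + 13 + 3 + 20) + (8-1)×3
= 84 + 21
= 105 time units


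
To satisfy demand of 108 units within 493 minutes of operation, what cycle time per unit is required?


Cycle time = available time / demand
= 493 / 108
= 4.56 min/unit


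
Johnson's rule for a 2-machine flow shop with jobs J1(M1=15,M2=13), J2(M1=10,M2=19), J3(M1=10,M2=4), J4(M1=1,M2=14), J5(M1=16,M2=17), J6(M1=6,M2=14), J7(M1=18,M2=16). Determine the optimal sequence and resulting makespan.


Johnson's rule:
Group 1 (M1≤M2, sort by M1): ['J4', 'J6', 'J2', 'J5']
Group 2 (M1>M2, sort desc M2): ['J7', 'J1', 'J3']
Sequence: J4 → J6 → J2 → J5 → J7 → J1 → J3
Makespan calculation:
  J4: M1 done=1, M2 done=15
  J6: M1 done=7, M2 done=29
  J2: M1 done=17, M2 done=48
  J5: M1 done=33, M2 done=65
  J7: M1 done=51, M2 done=81
  J1: M1 done=66, M2 done=94
  J3: M1 done=76, M2 done=98
= Sequence: J4 → J6 → J2 → J5 → J7 → J1 → J3, Makespan: 98


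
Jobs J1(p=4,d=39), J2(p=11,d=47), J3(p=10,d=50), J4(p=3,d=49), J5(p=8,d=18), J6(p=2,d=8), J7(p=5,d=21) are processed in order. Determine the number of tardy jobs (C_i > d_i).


Completion vs due date:
  J1: C=4, d=39 → on time
  J2: C=15, d=47 → on time
  J3: C=25, d=50 → on time
  J4: C=28, d=49 → on time
  J5: C=36, d=18 → TARDY
  J6: C=38, d=8 → TARDY
  J7: C=43, d=21 → TARDY
Tardy jobs: J5, J6, J7
Count = 3


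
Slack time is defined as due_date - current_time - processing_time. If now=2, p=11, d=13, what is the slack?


Slack = due - current_time - processing
= 13 - 2 - 11
= 0


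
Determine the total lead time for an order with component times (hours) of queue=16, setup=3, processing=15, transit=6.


Lead time = queue + setup + processing + transit
= 16 + 3 + 15 + 6
= 40 hours


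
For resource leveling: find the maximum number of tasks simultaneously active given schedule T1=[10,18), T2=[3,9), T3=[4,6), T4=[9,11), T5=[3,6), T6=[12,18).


Check each time point for overlaps:
  t=4: 3 tasks active (T2, T3, T5)
Max concurrent = 3


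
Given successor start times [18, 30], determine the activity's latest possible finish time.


LF = min of all successor start times
Successors start at: [18, 30]
LF = min(18, 30)
= 18


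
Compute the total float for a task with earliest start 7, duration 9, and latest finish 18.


EF = ES + duration = 7 + 9 = 16
LS = LF - duration = 18 - 9 = 9
Total Float = LF - EF = 18 - 16
(or LS - ES = 9 - 7)
= 2


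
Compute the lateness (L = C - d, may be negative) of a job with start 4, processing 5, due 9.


Completion = 4 + 5 = 9
Lateness = C - d = 9 - 9
= 0


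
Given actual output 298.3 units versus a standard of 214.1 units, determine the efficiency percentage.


Efficiency = (actual / standard) × 100
= (298.3 / 214.1) × 100
= 139.3%


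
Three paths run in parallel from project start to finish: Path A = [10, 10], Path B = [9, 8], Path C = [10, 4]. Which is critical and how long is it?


Path A: 10 + 10 = 20
Path B: 9 + 8 = 17
Path C: 10 + 4 = 14
Critical path = longest = max(20, 17, 14)
= 20 (Path A)


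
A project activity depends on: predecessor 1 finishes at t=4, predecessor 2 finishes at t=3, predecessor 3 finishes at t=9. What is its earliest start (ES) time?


ES = max of all predecessor completion times
Predecessors: [4, 3, 9]
ES = max(4, 3, 9)
= 9


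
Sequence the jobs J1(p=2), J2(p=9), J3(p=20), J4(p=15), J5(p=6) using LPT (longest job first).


LPT: sort by longest processing time first
  J3: p=20
  J4: p=15
  J2: p=9
  J5: p=6
  J1: p=2
Order: J3 → J4 → J2 → J5 → J1


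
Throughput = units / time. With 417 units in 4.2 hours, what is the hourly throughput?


Throughput = units / time
= 417 / 4.2
= 99.3 units/hour


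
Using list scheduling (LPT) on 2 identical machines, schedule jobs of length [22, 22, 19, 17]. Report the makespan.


Jobs (LPT sorted): [22, 22, 19, 17]
Machines: 2
  J=22 → Machine 1 (load: 0+22=22)
  J=22 → Machine 2 (load: 0+22=22)
  J=19 → Machine 1 (load: 22+19=41)
  J=17 → Machine 2 (load: 22+17=39)
Machine loads: [41, 39]
Makespan = max = 41 time units


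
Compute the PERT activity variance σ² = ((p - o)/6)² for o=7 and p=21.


σ² = ((p - o) / 6)² = (p - o)² / 36
= (21 - 7)² / 36
= 14² / 36
= 196 / 36
= 5.4444


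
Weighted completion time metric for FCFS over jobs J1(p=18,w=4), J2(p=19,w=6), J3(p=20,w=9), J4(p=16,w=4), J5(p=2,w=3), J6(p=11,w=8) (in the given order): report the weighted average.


Completion times:
  J1: C=18, w×C=4×18=72
  J2: C=37, w×C=6×37=222
  J3: C=57, w×C=9×57=513
  J4: C=73, w×C=4×73=292
  J5: C=75, w×C=3×75=225
  J6: C=86, w×C=8×86=688
Sum w×C = 2012
Sum w = 34
Weighted avg = 2012/34
= 59.18


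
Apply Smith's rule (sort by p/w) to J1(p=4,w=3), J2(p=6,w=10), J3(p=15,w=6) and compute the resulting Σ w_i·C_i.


WSPT order (by p/w): J2 → J1 → J3
  J2: C=6, w·C=10×6=60
  J1: C=10, w·C=3×10=30
  J3: C=25, w·C=6×25=150
Σ w·C = 240
= 240


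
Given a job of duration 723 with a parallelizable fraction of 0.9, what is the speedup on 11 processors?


Amdahl's law: T_p = T × ((1-p) + p/N)
= 723 × ((1-0.9) + 0.9/11)
= 723 × (0.10 + 0.0818)
= 723 × 0.1818
= 131.45
Speedup = 723/131.45
= 5.50×


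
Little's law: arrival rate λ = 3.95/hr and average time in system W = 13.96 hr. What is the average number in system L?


Little's law: L = λ × W
= 3.95 × 13.96
= 55.14


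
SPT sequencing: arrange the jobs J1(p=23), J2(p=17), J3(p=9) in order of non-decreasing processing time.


SPT: sort by shortest processing time
  J3: p=9
  J2: p=17
  J1: p=23
Order: J3 → J2 → J1


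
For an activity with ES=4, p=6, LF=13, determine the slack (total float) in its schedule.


EF = ES + duration = 4 + 6 = 10
LS = LF - duration = 13 - 6 = 7
Total Float = LF - EF = 13 - 10
(or LS - ES = 7 - 4)
= 3


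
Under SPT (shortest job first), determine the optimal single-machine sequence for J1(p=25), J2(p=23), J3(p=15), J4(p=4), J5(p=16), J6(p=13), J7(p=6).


SPT: sort by shortest processing time
  J4: p=4
  J7: p=6
  J6: p=13
  J3: p=15
  J5: p=16
  J2: p=23
  J1: p=25
Order: J4 → J7 → J6 → J3 → J5 → J2 → J1


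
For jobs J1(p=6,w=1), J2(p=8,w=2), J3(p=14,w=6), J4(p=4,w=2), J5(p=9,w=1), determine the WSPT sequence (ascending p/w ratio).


WSPT (Smith's rule): sort by p/w ascending
  J4: p/w = 4/2 = 2.000
  J3: p/w = 14/6 = 2.333
  J2: p/w = 8/2 = 4.000
  J1: p/w = 6/1 = 6.000
  J5: p/w = 9/1 = 9.000
Order: J4 → J3 → J2 → J1 → J5


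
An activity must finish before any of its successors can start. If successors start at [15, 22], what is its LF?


LF = min of all successor start times
Successors start at: [15, 22]
LF = min(15, 22)
= 15


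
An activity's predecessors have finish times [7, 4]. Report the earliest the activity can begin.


ES = max of all predecessor completion times
Predecessors: [7, 4]
ES = max(7, 4)
= 7


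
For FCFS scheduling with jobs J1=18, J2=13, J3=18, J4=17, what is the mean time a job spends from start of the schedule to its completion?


Completion times:
  J1: completes at 18
  J2: completes at 31
  J3: completes at 49
  J4: completes at 66
Sum = 164
Average = 164/4
= 41.00


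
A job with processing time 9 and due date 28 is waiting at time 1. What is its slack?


Slack = due - current_time - processing
= 28 - 1 - 9
= 18


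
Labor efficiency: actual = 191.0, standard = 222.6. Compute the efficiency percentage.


Efficiency = (actual / standard) × 100
= (191.0 / 222.6) × 100
= 85.8%


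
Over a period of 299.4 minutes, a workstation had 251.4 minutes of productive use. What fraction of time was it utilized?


Utilization = busy / total × 100
= 251.4 / 299.4 × 100
= 84.0%


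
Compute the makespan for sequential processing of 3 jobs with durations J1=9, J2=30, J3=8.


Sequential makespan: sum all processing times
= 9 + 30 + 8
= 47 time units


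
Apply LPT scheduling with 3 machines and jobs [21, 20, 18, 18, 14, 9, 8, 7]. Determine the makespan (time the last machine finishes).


Jobs (LPT sorted): [21, 20, 18, 18, 14, 9, 8, 7]
Machines: 3
  J=21 → Machine 1 (load: 0+21=21)
  J=20 → Machine 2 (load: 0+20=20)
  J=18 → Machine 3 (load: 0+18=18)
  J=18 → Machine 3 (load: 18+18=36)
  J=14 → Machine 2 (load: 20+14=34)
  J=9 → Machine 1 (load: 21+9=30)
  J=8 → Machine 1 (load: 30+8=38)
  J=7 → Machine 2 (load: 34+7=41)
Machine loads: [38, 41, 36]
Makespan = max = 41 time units


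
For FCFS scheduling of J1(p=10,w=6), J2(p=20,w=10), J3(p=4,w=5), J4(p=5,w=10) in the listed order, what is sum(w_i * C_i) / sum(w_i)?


Completion times:
  J1: C=10, w×C=6×10=60
  J2: C=30, w×C=10×30=300
  J3: C=34, w×C=5×34=170
  J4: C=39, w×C=10×39=390
Sum w×C = 920
Sum w = 31
Weighted avg = 920/31
= 29.68


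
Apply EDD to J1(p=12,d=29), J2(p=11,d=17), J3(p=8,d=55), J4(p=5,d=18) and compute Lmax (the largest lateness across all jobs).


EDD order: J2 → J4 → J1 → J3
Completion and lateness:
  J2: C=11, d=17, L=11-17=-6
  J4: C=16, d=18, L=16-18=-2
  J1: C=28, d=29, L=28-29=-1
  J3: C=36, d=55, L=36-55=-19
Lmax = max(-6, -2, -1, -19)
= -1


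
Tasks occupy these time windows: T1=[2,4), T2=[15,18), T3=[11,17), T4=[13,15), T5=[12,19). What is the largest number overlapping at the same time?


Check each time point for overlaps:
  t=13: 3 tasks active (T3, T4, T5)
Max concurrent = 3


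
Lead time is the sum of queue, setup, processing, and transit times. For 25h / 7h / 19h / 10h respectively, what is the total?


Lead time = queue + setup + processing + transit
= 25 + 7 + 19 + 10
= 61 hours


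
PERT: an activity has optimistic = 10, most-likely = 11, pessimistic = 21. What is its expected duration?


te = (o + 4m + p) / 6
= (10 + 4×11 + 21) / 6
= (10 + 44 + 21) / 6
= 75 / 6
= 12.50


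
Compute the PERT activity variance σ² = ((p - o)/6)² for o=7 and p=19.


σ² = ((p - o) / 6)² = (p - o)² / 36
= (19 - 7)² / 36
= 12² / 36
= 144 / 36
= 4.0000


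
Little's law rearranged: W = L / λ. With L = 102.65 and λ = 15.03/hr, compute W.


Little's law: L = λW → W = L / λ
= 102.65 / 15.03
= 6.83 hours


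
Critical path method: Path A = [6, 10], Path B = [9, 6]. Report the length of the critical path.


Path A: 6 + 10 = 16
Path B: 9 + 6 = 15
Critical path = longest = max(16, 15)
= 16 (Path A)


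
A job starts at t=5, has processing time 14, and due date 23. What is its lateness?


Completion = 5 + 14 = 19
Lateness = C - d = 19 - 23
= -4


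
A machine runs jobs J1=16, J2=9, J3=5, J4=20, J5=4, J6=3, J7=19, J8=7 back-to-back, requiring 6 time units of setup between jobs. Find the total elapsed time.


Makespan = Σ processing + (n-1) × setup
= (16 + 9 + 5 + 20 + 4 + 3 + 19 + 7) + (8-1)×6
= 83 + 42
= 125 time units


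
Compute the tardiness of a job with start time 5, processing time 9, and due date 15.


Completion = start + processing = 5 + 9 = 14
Tardiness = max(0, C - d) = max(0, 14 - 15)
= max(0, -1)
= 0


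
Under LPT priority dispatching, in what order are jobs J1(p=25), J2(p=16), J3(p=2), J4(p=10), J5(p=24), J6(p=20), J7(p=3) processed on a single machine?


LPT: sort by longest processing time first
  J1: p=25
  J5: p=24
  J6: p=20
  J2: p=16
  J4: p=10
  J7: p=3
  J3: p=2
Order: J1 → J5 → J6 → J2 → J4 → J7 → J3


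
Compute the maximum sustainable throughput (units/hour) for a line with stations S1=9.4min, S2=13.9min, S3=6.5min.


Bottleneck = longest station time
Station times: [9.4, 13.9, 6.5]
Max = 13.9 min
Rate = 60 / 13.9
= 4.32 units/hour (bottleneck: 13.9min)


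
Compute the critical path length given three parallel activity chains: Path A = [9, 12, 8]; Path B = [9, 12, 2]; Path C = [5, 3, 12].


Path A: 9 + 12 + 8 = 29
Path B: 9 + 12 + 2 = 23
Path C: 5 + 3 + 12 = 20
Critical path = longest = max(29, 23, 20)
= 29 (Path A)


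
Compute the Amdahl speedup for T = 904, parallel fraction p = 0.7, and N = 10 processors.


Amdahl's law: T_p = T × ((1-p) + p/N)
= 904 × ((1-0.7) + 0.7/10)
= 904 × (0.30 + 0.0700)
= 904 × 0.3700
= 334.48
Speedup = 904/334.48
= 2.70×


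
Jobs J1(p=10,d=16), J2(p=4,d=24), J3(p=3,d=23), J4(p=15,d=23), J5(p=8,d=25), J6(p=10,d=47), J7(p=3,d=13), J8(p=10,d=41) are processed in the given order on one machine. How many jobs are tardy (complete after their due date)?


Completion vs due date:
  J1: C=10, d=16 → on time
  J2: C=14, d=24 → on time
  J3: C=17, d=23 → on time
  J4: C=32, d=23 → TARDY
  J5: C=40, d=25 → TARDY
  J6: C=50, d=47 → TARDY
  J7: C=53, d=13 → TARDY
  J8: C=63, d=41 → TARDY
Tardy jobs: J4, J5, J6, J7, J8
Count = 5


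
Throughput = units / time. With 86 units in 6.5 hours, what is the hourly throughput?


Throughput = units / time
= 86 / 6.5
= 13.2 units/hour


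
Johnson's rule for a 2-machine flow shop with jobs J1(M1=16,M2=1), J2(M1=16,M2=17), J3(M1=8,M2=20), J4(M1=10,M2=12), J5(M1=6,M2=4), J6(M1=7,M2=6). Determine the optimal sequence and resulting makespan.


Johnson's rule:
Group 1 (M1≤M2, sort by M1): ['J3', 'J4', 'J2']
Group 2 (M1>M2, sort desc M2): ['J6', 'J5', 'J1']
Sequence: J3 → J4 → J2 → J6 → J5 → J1
Makespan calculation:
  J3: M1 done=8, M2 done=28
  J4: M1 done=18, M2 done=40
  J2: M1 done=34, M2 done=57
  J6: M1 done=41, M2 done=63
  J5: M1 done=47, M2 done=67
  J1: M1 done=63, M2 done=68
= Sequence: J3 → J4 → J2 → J6 → J5 → J1, Makespan: 68


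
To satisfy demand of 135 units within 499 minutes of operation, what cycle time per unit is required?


Cycle time = available time / demand
= 499 / 135
= 3.70 min/unit


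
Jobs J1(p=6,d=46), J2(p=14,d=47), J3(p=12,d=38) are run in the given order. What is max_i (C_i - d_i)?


Lateness per job (L = C - d):
  J1: C=6, d=46, L=-40
  J2: C=20, d=47, L=-27
  J3: C=32, d=38, L=-6
Lmax = max(-40, -27, -6)
= -6


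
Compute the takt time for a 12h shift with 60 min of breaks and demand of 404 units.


Available = 12×60 - 60 = 660 min
Takt time = 660 / 404
= 1.63 min/unit


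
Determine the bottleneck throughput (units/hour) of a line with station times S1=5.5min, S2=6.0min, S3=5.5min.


Bottleneck = longest station time
Station times: [5.5, 6.0, 5.5]
Max = 6.0 min
Rate = 60 / 6.0
= 10.00 units/hour (bottleneck: 6.0min)


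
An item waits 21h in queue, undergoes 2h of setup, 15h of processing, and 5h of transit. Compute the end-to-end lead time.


Lead time = queue + setup + processing + transit
= 21 + 2 + 15 + 5
= 43 hours


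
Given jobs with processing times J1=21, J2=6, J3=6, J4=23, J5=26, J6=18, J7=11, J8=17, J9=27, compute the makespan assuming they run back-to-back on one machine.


Sequential makespan: sum all processing times
= 21 + 6 + 6 + 23 + 26 + 18 + 11 + 17 + 27
= 155 time units


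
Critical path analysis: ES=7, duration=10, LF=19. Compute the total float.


EF = ES + duration = 7 + 10 = 17
LS = LF - duration = 19 - 10 = 9
Total Float = LF - EF = 19 - 17
(or LS - ES = 9 - 7)
= 2


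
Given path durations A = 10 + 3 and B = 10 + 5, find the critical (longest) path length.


Path A: 10 + 3 = 13
Path B: 10 + 5 = 15
Critical path = longest = max(13, 15)
= 15 (Path B)


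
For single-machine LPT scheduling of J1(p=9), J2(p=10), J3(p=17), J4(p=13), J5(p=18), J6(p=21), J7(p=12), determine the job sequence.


LPT: sort by longest processing time first
  J6: p=21
  J5: p=18
  J3: p=17
  J4: p=13
  J7: p=12
  J2: p=10
  J1: p=9
Order: J6 → J5 → J3 → J4 → J7 → J2 → J1


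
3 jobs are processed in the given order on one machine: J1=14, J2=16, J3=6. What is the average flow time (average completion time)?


Completion times:
  J1: completes at 14
  J2: completes at 30
  J3: completes at 36
Sum = 80
Average = 80/3
= 26.67


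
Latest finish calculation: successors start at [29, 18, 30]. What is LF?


LF = min of all successor start times
Successors start at: [29, 18, 30]
LF = min(29, 18, 30)
= 18


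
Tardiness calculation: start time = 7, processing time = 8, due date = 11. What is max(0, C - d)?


Completion = start + processing = 7 + 8 = 15
Tardiness = max(0, C - d) = max(0, 15 - 11)
= max(0, 4)
= 4


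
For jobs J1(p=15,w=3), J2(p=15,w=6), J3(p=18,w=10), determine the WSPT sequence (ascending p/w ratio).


WSPT (Smith's rule): sort by p/w ascending
  J3: p/w = 18/10 = 1.800
  J2: p/w = 15/6 = 2.500
  J1: p/w = 15/3 = 5.000
Order: J3 → J2 → J1


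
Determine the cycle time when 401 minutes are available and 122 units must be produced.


Cycle time = available time / demand
= 401 / 122
= 3.29 min/unit


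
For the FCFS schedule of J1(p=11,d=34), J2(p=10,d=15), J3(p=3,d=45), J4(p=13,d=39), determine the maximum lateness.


Lateness per job (L = C - d):
  J1: C=11, d=34, L=-23
  J2: C=21, d=15, L=6
  J3: C=24, d=45, L=-21
  J4: C=37, d=39, L=-2
Lmax = max(-23, 6, -21, -2)
= 6


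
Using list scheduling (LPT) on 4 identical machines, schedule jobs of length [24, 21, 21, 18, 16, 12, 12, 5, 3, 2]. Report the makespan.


Jobs (LPT sorted): [24, 21, 21, 18, 16, 12, 12, 5, 3, 2]
Machines: 4
  J=24 → Machine 1 (load: 0+24=24)
  J=21 → Machine 2 (load: 0+21=21)
  J=21 → Machine 3 (load: 0+21=21)
  J=18 → Machine 4 (load: 0+18=18)
  J=16 → Machine 4 (load: 18+16=34)
  J=12 → Machine 2 (load: 21+12=33)
  J=12 → Machine 3 (load: 21+12=33)
  J=5 → Machine 1 (load: 24+5=29)
  J=3 → Machine 1 (load: 29+3=32)
  J=2 → Machine 1 (load: 32+2=34)
Machine loads: [34, 33, 33, 34]
Makespan = max = 34 time units


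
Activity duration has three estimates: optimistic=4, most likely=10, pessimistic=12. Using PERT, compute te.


te = (o + 4m + p) / 6
= (4 + 4×10 + 12) / 6
= (4 + 40 + 12) / 6
= 56 / 6
= 9.33


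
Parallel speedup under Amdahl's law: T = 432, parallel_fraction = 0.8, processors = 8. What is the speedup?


Amdahl's law: T_p = T × ((1-p) + p/N)
= 432 × ((1-0.8) + 0.8/8)
= 432 × (0.20 + 0.1000)
= 432 × 0.3000
= 129.60
Speedup = 432/129.60
= 3.33×


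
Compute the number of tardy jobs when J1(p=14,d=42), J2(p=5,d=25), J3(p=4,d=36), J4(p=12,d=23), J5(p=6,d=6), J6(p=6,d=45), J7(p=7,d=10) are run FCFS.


Completion vs due date:
  J1: C=14, d=42 → on time
  J2: C=19, d=25 → on time
  J3: C=23, d=36 → on time
  J4: C=35, d=23 → TARDY
  J5: C=41, d=6 → TARDY
  J6: C=47, d=45 → TARDY
  J7: C=54, d=10 → TARDY
Tardy jobs: J4, J5, J6, J7
Count = 4


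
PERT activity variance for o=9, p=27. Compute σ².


σ² = ((p - o) / 6)² = (p - o)² / 36
= (27 - 9)² / 36
= 18² / 36
= 324 / 36
= 9.0000


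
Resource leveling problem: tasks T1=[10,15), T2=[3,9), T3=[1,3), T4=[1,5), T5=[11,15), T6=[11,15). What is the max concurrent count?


Check each time point for overlaps:
  t=11: 3 tasks active (T1, T5, T6)
Max concurrent = 3


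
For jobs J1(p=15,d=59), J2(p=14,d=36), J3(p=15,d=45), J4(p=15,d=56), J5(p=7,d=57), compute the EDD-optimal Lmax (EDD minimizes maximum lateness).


EDD order: J2 → J3 → J4 → J5 → J1
Completion and lateness:
  J2: C=14, d=36, L=14-36=-22
  J3: C=29, d=45, L=29-45=-16
  J4: C=44, d=56, L=44-56=-12
  J5: C=51, d=57, L=51-57=-6
  J1: C=66, d=59, L=66-59=7
Lmax = max(-22, -16, -12, -6, 7)
= 7


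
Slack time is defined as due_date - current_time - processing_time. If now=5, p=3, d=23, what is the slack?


Slack = due - current_time - processing
= 23 - 5 - 3
= 15


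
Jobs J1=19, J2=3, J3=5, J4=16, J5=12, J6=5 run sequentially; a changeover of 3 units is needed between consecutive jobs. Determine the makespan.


Makespan = Σ processing + (n-1) × setup
= (19 + 3 + 5 + 16 + 12 + 5) + (6-1)×3
= 60 + 15
= 75 time units


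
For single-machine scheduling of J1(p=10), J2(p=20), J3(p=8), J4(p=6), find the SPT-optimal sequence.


SPT: sort by shortest processing time
  J4: p=6
  J3: p=8
  J1: p=10
  J2: p=20
Order: J4 → J3 → J1 → J2


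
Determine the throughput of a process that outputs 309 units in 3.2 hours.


Throughput = units / time
= 309 / 3.2
= 96.6 units/hour


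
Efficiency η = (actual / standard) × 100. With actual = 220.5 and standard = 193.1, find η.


Efficiency = (actual / standard) × 100
= (220.5 / 193.1) × 100
= 114.2%


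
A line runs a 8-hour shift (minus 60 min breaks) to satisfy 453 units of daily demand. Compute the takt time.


Available = 8×60 - 60 = 420 min
Takt time = 420 / 453
= 0.93 min/unit


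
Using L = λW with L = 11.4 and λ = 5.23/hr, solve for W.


Little's law: L = λW → W = L / λ
= 11.4 / 5.23
= 2.18 hours


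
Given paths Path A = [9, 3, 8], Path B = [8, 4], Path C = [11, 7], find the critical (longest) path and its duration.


Path A: 9 + 3 + 8 = 20
Path B: 8 + 4 = 12
Path C: 11 + 7 = 18
Critical path = longest = max(20, 12, 18)
= 20 (Path A)


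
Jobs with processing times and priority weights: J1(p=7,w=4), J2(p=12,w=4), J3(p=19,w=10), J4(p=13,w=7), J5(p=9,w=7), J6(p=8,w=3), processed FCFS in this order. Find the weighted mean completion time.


Completion times:
  J1: C=7, w×C=4×7=28
  J2: C=19, w×C=4×19=76
  J3: C=38, w×C=10×38=380
  J4: C=51, w×C=7×51=357
  J5: C=60, w×C=7×60=420
  J6: C=68, w×C=3×68=204
Sum w×C = 1465
Sum w = 35
Weighted avg = 1465/35
= 41.86


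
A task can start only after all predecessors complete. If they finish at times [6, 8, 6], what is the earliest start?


ES = max of all predecessor completion times
Predecessors: [6, 8, 6]
ES = max(6, 8, 6)
= 8


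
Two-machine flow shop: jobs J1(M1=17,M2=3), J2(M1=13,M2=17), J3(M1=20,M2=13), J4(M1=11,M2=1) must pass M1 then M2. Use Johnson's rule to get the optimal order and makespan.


Johnson's rule:
Group 1 (M1≤M2, sort by M1): ['J2']
Group 2 (M1>M2, sort desc M2): ['J3', 'J1', 'J4']
Sequence: J2 → J3 → J1 → J4
Makespan calculation:
  J2: M1 done=13, M2 done=30
  J3: M1 done=33, M2 done=46
  J1: M1 done=50, M2 done=53
  J4: M1 done=61, M2 done=62
= Sequence: J2 → J3 → J1 → J4, Makespan: 62


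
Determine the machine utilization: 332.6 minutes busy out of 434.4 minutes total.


Utilization = busy / total × 100
= 332.6 / 434.4 × 100
= 76.6%


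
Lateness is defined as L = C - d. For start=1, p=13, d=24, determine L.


Completion = 1 + 13 = 14
Lateness = C - d = 14 - 24
= -10


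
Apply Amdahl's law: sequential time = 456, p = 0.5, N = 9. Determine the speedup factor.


Amdahl's law: T_p = T × ((1-p) + p/N)
= 456 × ((1-0.5) + 0.5/9)
= 456 × (0.50 + 0.0556)
= 456 × 0.5556
= 253.33
Speedup = 456/253.33
= 1.80×


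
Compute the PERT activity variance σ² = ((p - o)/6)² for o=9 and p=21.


σ² = ((p - o) / 6)² = (p - o)² / 36
= (21 - 9)² / 36
= 12² / 36
= 144 / 36
= 4.0000


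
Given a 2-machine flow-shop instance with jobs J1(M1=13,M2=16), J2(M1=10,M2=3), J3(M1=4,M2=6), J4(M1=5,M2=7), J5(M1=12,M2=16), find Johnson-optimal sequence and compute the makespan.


Johnson's rule:
Group 1 (M1≤M2, sort by M1): ['J3', 'J4', 'J5', 'J1']
Group 2 (M1>M2, sort desc M2): ['J2']
Sequence: J3 → J4 → J5 → J1 → J2
Makespan calculation:
  J3: M1 done=4, M2 done=10
  J4: M1 done=9, M2 done=17
  J5: M1 done=21, M2 done=37
  J1: M1 done=34, M2 done=53
  J2: M1 done=44, M2 done=56
= Sequence: J3 → J4 → J5 → J1 → J2, Makespan: 56


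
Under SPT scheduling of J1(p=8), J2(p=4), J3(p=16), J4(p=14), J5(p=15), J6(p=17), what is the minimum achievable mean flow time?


SPT order: J2 → J1 → J4 → J5 → J3 → J6
Completion times:
  J2: C=4
  J1: C=12
  J4: C=26
  J5: C=41
  J3: C=57
  J6: C=74
Sum = 214, n = 6
Mean flow = 214/6
= 35.67


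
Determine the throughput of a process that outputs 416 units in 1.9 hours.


Throughput = units / time
= 416 / 1.9
= 218.9 units/hour


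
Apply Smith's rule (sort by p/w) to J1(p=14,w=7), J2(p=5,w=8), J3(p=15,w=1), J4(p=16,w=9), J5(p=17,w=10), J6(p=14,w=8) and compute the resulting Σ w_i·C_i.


WSPT order (by p/w): J2 → J5 → J6 → J4 → J1 → J3
  J2: C=5, w·C=8×5=40
  J5: C=22, w·C=10×22=220
  J6: C=36, w·C=8×36=288
  J4: C=52, w·C=9×52=468
  J1: C=66, w·C=7×66=462
  J3: C=81, w·C=1×81=81
Σ w·C = 1559
= 1559


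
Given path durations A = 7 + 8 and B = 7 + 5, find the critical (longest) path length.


Path A: 7 + 8 = 15
Path B: 7 + 5 = 12
Critical path = longest = max(15, 12)
= 15 (Path A)


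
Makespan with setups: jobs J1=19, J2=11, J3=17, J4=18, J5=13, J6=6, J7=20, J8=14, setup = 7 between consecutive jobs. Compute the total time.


Makespan = Σ processing + (n-1) × setup
= (19 + 11 + 17 + 18 + 13 + 6 + 20 + 14) + (8-1)×7
= 118 + 49
= 167 time units


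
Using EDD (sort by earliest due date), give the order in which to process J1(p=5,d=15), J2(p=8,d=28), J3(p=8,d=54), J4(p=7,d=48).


EDD: sort by earliest due date
  J1: d=15, p=5
  J2: d=28, p=8
  J4: d=48, p=7
  J3: d=54, p=8
Order: J1 → J2 → J4 → J3


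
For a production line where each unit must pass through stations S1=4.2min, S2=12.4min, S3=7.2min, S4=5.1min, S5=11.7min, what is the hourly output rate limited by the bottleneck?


Bottleneck = longest station time
Station times: [4.2, 12.4, 7.2, 5.1, 11.7]
Max = 12.4 min
Rate = 60 / 12.4
= 4.84 units/hour (bottleneck: 12.4min)


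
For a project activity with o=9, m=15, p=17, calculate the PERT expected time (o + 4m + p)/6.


te = (o + 4m + p) / 6
= (9 + 4×15 + 17) / 6
= (9 + 60 + 17) / 6
= 86 / 6
= 14.33
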